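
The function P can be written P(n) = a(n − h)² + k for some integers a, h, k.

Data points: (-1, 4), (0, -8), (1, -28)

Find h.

First differences -12, -20; second difference -8 = 2a, so a = -4.
Expanding, the n-coefficient is −2ah = 8h; matching it to the data gives h = -2, and then k = 8.
So P(n) = -4(n + 2)² + 8.
Hence h = -2.

-2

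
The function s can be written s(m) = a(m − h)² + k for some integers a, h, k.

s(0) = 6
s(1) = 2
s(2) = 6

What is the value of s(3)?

First differences -4, 4; second difference 8 = 2a, so a = 4.
Expanding, the m-coefficient is −2ah = -8h; matching it to the data gives h = 1, and then k = 2.
So s(m) = 4(m − 1)² + 2.
s(3) = 4·2² + 2 = 18.

18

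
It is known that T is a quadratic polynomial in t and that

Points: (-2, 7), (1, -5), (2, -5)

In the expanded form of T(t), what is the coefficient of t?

-3

Write T(t) = at² + bt + c; the 3 given values yield a linear system in the 3 coefficients.
Solving, T(t) = t² - 3t - 3.
The coefficient of t is -3.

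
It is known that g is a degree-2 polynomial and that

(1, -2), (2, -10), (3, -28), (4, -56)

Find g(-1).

First differences: -8, -18, -28. Second differences: -10, -10.
Level-2 differences are constant, so g has degree 2.
Fitting a degree-2 polynomial gives g(x) = -5x² + 7x - 4.
Then g(-1) = -16.

-16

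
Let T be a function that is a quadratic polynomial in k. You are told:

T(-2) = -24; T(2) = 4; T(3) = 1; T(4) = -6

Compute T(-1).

Write T(k) = ak² + bk + c; the 4 given values yield a linear system in the 3 coefficients.
Solving, T(k) = -2k² + 7k - 2.
Then T(-1) = -11.

-11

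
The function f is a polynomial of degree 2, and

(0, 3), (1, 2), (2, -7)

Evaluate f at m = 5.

-82

Write f(m) = am² + bm + c; the 3 given values yield a linear system in the 3 coefficients.
Solving, f(m) = -4m² + 3m + 3.
Then f(5) = -82.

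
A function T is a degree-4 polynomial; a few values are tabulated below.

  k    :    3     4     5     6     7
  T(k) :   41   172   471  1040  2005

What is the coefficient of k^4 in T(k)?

1

Write T(k) = ak^4 + bk³ + ck² + dk + e; the 5 given values yield a linear system in the 5 coefficients.
Solving, T(k) = k^4 - k³ - k² - 4.
The coefficient of k^4 is 1.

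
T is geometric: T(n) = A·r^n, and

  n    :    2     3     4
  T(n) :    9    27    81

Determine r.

Consecutive ratio: 27/9 = 3, and 81/27 = 3, so r = 3.
Then A·3^2 = 9 gives A = 1, and T(n) = 1·3^n.

3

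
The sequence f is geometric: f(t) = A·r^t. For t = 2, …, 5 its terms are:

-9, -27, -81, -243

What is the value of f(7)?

-2187

Consecutive ratio: -27/(-9) = 3, and -81/(-27) = 3, so r = 3.
Then A·3^2 = -9 gives A = -1, and f(t) = -1·3^t.
f(7) = -1·3^7 = -2187.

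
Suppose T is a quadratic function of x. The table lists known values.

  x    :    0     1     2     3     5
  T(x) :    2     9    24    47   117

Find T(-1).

Write T(x) = ax² + bx + c; the 5 given values yield a linear system in the 3 coefficients.
Solving, T(x) = 4x² + 3x + 2.
Then T(-1) = 3.

3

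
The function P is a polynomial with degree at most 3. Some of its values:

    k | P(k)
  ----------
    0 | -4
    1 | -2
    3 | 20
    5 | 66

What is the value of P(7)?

Write P(k) = ak³ + bk² + ck + d; the 4 given values yield a linear system in the 4 coefficients.
Solving, the leading coefficient vanishes, and P(k) = 3k² - k - 4.
Then P(7) = 136.

136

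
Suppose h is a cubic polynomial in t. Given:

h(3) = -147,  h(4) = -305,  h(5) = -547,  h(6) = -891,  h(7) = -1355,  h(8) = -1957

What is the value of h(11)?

-4771

First differences: -158, -242, -344, -464, -602. Second differences: -84, -102, -120, -138. Third differences: -18, -18, -18.
Level-3 differences are constant, so h has degree 3.
Fitting a degree-3 polynomial gives h(t) = -3t³ - 6t² - 5t + 3.
Then h(11) = -4771.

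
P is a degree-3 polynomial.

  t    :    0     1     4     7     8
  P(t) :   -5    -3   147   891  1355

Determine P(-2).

Write P(t) = at³ + bt² + ct + d; the 5 given values yield a linear system in the 4 coefficients.
Solving, P(t) = 3t³ - 3t² + 2t - 5.
Then P(-2) = -45.

-45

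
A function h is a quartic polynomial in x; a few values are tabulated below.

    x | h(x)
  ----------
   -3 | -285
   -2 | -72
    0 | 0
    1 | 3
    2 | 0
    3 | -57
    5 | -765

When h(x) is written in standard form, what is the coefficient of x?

2

Write h(x) = ax^4 + bx³ + cx² + dx + e; the 7 given values yield a linear system in the 5 coefficients.
Solving, h(x) = -2x^4 + 4x³ - x² + 2x.
The coefficient of x is 2.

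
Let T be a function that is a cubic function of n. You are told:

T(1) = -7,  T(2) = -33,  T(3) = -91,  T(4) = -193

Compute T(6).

Write T(n) = an³ + bn² + cn + d; the 4 given values yield a linear system in the 4 coefficients.
Solving, T(n) = -2n³ - 4n² - 1.
Then T(6) = -577.

-577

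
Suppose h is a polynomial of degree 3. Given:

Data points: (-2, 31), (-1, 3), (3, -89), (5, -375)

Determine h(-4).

Write h(n) = an³ + bn² + cn + d; the 4 given values yield a linear system in the 4 coefficients.
Solving, h(n) = -3n³ + n² - 4n - 5.
Then h(-4) = 219.

219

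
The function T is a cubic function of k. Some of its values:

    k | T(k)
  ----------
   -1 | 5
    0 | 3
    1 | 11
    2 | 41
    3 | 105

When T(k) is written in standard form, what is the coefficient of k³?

2

Write T(k) = ak³ + bk² + ck + d; the 5 given values yield a linear system in the 4 coefficients.
Solving, T(k) = 2k³ + 5k² + k + 3.
The coefficient of k³ is 2.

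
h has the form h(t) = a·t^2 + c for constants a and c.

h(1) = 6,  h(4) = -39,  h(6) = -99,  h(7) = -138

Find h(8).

From h(1) = 6 and h(4) = -39: 1a + c = 6 and 16a + c = -39.
Subtracting: 15a = -45, so a = -3; then c = 6 − (-3)·1 = 9.
So h(t) = -3t² + 9, and h(8) = -183.

-183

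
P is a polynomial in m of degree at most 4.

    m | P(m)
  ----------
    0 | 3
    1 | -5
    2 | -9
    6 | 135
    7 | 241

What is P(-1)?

Write P(m) = am^4 + bm³ + cm² + dm + e; the 5 given values yield a linear system in the 5 coefficients.
Solving, the leading coefficient vanishes, and P(m) = m³ - m² - 8m + 3.
Then P(-1) = 9.

9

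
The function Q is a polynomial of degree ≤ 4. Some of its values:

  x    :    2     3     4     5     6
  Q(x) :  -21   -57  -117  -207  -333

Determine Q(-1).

First differences: -36, -60, -90, -126. Second differences: -24, -30, -36. Third differences: -6, -6.
Level-3 differences are constant, so Q has degree 3.
Fitting a degree-3 polynomial gives Q(x) = -x³ - 3x² - 2x + 3.
Then Q(-1) = 3.

3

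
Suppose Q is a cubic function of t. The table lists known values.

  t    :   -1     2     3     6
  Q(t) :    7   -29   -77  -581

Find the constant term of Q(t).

Write Q(t) = at³ + bt² + ct + d; the 4 given values yield a linear system in the 4 coefficients.
Solving, Q(t) = -3t³ + 3t² - 6t - 5.
The constant term is Q(0) = -5.

-5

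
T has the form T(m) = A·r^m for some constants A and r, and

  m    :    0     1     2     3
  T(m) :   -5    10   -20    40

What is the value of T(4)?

Consecutive ratio: 10/(-5) = -2, and -20/10 = -2, so r = -2.
Then A·(-2)^0 = -5 gives A = -5, and T(m) = -5·(-2)^m.
T(4) = -5·(-2)^4 = -80.

-80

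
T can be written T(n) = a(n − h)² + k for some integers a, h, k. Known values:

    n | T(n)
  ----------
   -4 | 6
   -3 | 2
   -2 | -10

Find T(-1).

First differences -4, -12; second difference -8 = 2a, so a = -4.
Expanding, the n-coefficient is −2ah = 8h; matching it to the data gives h = -4, and then k = 6.
So T(n) = -4(n + 4)² + 6.
T(-1) = -4·3² + 6 = -30.

-30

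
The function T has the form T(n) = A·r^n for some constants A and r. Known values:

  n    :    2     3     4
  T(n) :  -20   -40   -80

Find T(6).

Consecutive ratio: -40/(-20) = 2, and -80/(-40) = 2, so r = 2.
Then A·2^2 = -20 gives A = -5, and T(n) = -5·2^n.
T(6) = -5·2^6 = -320.

-320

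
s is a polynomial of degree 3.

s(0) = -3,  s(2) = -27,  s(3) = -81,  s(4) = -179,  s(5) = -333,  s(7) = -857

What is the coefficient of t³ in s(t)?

Write s(t) = at³ + bt² + ct + d; the 6 given values yield a linear system in the 4 coefficients.
Solving, s(t) = -2t³ - 4t² + 4t - 3.
The coefficient of t³ is -2.

-2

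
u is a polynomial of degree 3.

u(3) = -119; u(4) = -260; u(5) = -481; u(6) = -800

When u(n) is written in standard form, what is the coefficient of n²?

-4

Write u(n) = an³ + bn² + cn + d; the 4 given values yield a linear system in the 4 coefficients.
Solving, u(n) = -3n³ - 4n² - 2n + 4.
The coefficient of n² is -4.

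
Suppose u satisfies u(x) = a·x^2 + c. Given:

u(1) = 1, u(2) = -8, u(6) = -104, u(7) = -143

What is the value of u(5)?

-71

From u(1) = 1 and u(2) = -8: 1a + c = 1 and 4a + c = -8.
Subtracting: 3a = -9, so a = -3; then c = 1 − (-3)·1 = 4.
So u(x) = -3x² + 4, and u(5) = -71.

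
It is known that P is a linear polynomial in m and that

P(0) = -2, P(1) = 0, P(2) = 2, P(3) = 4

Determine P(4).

6

First differences: 2, 2, 2.
Level-1 differences are constant, so P has degree 1.
Extending the table by one column gives the next first difference 2, so P(4) = 4 + 2 = 6.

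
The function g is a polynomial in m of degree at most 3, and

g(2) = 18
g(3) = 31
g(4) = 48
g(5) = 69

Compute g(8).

156

Write g(m) = am³ + bm² + cm + d; the 4 given values yield a linear system in the 4 coefficients.
Solving, the leading coefficient vanishes, and g(m) = 2m² + 3m + 4.
Then g(8) = 156.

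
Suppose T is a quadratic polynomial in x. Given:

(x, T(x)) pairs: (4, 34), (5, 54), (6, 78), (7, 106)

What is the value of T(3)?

18

First differences: 20, 24, 28. Second differences: 4, 4.
Level-2 differences are constant, so T has degree 2.
Fitting a degree-2 polynomial gives T(x) = 2x² + 2x - 6.
Then T(3) = 18.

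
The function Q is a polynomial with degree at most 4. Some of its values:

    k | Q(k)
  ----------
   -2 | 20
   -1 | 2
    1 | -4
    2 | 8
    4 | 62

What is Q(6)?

Write Q(k) = ak^4 + bk³ + ck² + dk + e; the 5 given values yield a linear system in the 5 coefficients.
Solving, the top 2 coefficients vanish, and Q(k) = 5k² - 3k - 6.
Then Q(6) = 156.

156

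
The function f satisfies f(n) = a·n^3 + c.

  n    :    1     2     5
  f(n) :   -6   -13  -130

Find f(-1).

-4

From f(1) = -6 and f(2) = -13: 1a + c = -6 and 8a + c = -13.
Subtracting: 7a = -7, so a = -1; then c = -6 − (-1)·1 = -5.
So f(n) = -1n³ − 5, and f(-1) = -4.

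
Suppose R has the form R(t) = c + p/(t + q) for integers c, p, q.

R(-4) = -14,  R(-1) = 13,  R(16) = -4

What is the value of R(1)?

1

(R(t) − c)(t + q) = p for each data point; the three points give a linear system in c and q, then p follows.
Solving: c = -5, q = 2, p = 18, so R(t) = -5 + 18/(t + 2).
Then R(1) = -5 + 18/3 = 1.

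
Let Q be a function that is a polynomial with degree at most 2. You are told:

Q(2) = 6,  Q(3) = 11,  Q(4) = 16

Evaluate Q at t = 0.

-4

Write Q(t) = at² + bt + c; the 3 given values yield a linear system in the 3 coefficients.
Solving, the leading coefficient vanishes, and Q(t) = 5t - 4.
Then Q(0) = -4.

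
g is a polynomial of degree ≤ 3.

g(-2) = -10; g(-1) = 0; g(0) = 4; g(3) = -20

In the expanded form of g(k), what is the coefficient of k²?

-3

Write g(k) = ak³ + bk² + ck + d; the 4 given values yield a linear system in the 4 coefficients.
Solving, the leading coefficient vanishes, and g(k) = -3k² + k + 4.
The coefficient of k² is -3.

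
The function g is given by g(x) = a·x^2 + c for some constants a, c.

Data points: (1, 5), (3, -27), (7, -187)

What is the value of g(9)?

-315

From g(1) = 5 and g(3) = -27: 1a + c = 5 and 9a + c = -27.
Subtracting: 8a = -32, so a = -4; then c = 5 − (-4)·1 = 9.
So g(x) = -4x² + 9, and g(9) = -315.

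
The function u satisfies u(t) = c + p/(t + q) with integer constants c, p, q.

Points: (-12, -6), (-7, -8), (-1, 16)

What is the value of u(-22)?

(u(t) − c)(t + q) = p for each data point; the three points give a linear system in c and q, then p follows.
Solving: c = -4, q = 2, p = 20, so u(t) = -4 + 20/(t + 2).
Then u(-22) = -4 + 20/(-20) = -5.

-5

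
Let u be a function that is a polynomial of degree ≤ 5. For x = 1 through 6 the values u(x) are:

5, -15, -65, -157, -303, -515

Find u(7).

Write u(x) = ax^5 + bx^4 + cx³ + dx² + ex + p; the 6 given values yield a linear system in the 6 coefficients.
Solving, the top 2 coefficients vanish, and u(x) = -2x³ - 3x² + 3x + 7.
Then u(7) = -805.

-805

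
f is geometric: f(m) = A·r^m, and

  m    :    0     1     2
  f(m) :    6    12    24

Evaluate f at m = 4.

96

Consecutive ratio: 12/6 = 2, and 24/12 = 2, so r = 2.
Then A·2^0 = 6 gives A = 6, and f(m) = 6·2^m.
f(4) = 6·2^4 = 96.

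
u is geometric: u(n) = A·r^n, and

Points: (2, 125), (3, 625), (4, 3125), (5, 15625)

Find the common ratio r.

5

Consecutive ratio: 625/125 = 5, and 3125/625 = 5, so r = 5.
Then A·5^2 = 125 gives A = 5, and u(n) = 5·5^n.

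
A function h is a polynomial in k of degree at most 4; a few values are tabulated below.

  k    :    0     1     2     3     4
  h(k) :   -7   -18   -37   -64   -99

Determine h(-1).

-4

First differences: -11, -19, -27, -35. Second differences: -8, -8, -8.
Level-2 differences are constant, so h has degree 2.
Fitting a degree-2 polynomial gives h(k) = -4k² - 7k - 7.
Then h(-1) = -4.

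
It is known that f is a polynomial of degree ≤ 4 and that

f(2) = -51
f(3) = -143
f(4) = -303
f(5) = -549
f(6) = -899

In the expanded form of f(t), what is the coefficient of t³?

First differences: -92, -160, -246, -350. Second differences: -68, -86, -104. Third differences: -18, -18.
Level-3 differences are constant, so f has degree 3.
Fitting a degree-3 polynomial gives f(t) = -3t³ - 7t² + 1.
The coefficient of t³ is -3.

-3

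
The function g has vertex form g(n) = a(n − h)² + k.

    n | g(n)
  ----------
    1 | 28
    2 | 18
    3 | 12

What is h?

4

First differences -10, -6; second difference 4 = 2a, so a = 2.
Expanding, the n-coefficient is −2ah = -4h; matching it to the data gives h = 4, and then k = 10.
So g(n) = 2(n − 4)² + 10.
Hence h = 4.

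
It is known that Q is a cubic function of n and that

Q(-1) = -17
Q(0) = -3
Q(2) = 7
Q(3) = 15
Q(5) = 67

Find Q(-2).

-45

Write Q(n) = an³ + bn² + cn + d; the 5 given values yield a linear system in the 4 coefficients.
Solving, Q(n) = n³ - 4n² + 9n - 3.
Then Q(-2) = -45.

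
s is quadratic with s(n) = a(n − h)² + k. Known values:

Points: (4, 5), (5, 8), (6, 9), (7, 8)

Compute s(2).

First differences 3, 1, -1; second difference -2 = 2a, so a = -1.
Expanding, the n-coefficient is −2ah = 2h; matching it to the data gives h = 6, and then k = 9.
So s(n) = -1(n − 6)² + 9.
s(2) = -1·(-4)² + 9 = -7.

-7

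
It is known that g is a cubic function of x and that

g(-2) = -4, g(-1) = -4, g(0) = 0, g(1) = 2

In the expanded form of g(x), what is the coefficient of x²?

Write g(x) = ax³ + bx² + cx + d; the 4 given values yield a linear system in the 4 coefficients.
Solving, g(x) = -x³ - x² + 4x.
The coefficient of x² is -1.

-1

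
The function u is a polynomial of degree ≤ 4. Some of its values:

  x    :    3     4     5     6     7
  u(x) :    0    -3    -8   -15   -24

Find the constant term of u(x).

-3

Write u(x) = ax^4 + bx³ + cx² + dx + e; the 5 given values yield a linear system in the 5 coefficients.
Solving, the top 2 coefficients vanish, and u(x) = -x² + 4x - 3.
The constant term is u(0) = -3.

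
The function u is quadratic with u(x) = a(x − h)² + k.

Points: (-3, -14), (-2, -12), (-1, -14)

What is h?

First differences 2, -2; second difference -4 = 2a, so a = -2.
Expanding, the x-coefficient is −2ah = 4h; matching it to the data gives h = -2, and then k = -12.
So u(x) = -2(x + 2)² − 12.
Hence h = -2.

-2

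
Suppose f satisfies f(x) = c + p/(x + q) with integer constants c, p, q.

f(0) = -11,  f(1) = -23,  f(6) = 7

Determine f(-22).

(f(x) − c)(x + q) = p for each data point; the three points give a linear system in c and q, then p follows.
Solving: c = 1, q = -2, p = 24, so f(x) = 1 + 24/(x − 2).
Then f(-22) = 1 + 24/(-24) = 0.

0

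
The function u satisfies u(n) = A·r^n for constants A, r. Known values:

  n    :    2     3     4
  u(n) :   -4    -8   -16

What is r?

2

Consecutive ratio: -8/(-4) = 2, and -16/(-8) = 2, so r = 2.
Then A·2^2 = -4 gives A = -1, and u(n) = -1·2^n.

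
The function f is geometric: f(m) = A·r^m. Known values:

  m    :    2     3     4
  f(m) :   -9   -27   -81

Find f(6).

Consecutive ratio: -27/(-9) = 3, and -81/(-27) = 3, so r = 3.
Then A·3^2 = -9 gives A = -1, and f(m) = -1·3^m.
f(6) = -1·3^6 = -729.

-729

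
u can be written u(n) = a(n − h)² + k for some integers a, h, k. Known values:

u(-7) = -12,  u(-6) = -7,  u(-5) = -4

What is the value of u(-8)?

-19

First differences 5, 3; second difference -2 = 2a, so a = -1.
Expanding, the n-coefficient is −2ah = 2h; matching it to the data gives h = -4, and then k = -3.
So u(n) = -1(n + 4)² − 3.
u(-8) = -1·(-4)² − 3 = -19.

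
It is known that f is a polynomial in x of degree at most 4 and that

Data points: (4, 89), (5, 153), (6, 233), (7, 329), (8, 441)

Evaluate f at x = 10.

First differences: 64, 80, 96, 112. Second differences: 16, 16, 16.
Level-2 differences are constant, so f has degree 2.
Fitting a degree-2 polynomial gives f(x) = 8x² - 8x - 7.
Then f(10) = 713.

713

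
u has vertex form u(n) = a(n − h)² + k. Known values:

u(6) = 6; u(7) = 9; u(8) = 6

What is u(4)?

-18

First differences 3, -3; second difference -6 = 2a, so a = -3.
Expanding, the n-coefficient is −2ah = 6h; matching it to the data gives h = 7, and then k = 9.
So u(n) = -3(n − 7)² + 9.
u(4) = -3·(-3)² + 9 = -18.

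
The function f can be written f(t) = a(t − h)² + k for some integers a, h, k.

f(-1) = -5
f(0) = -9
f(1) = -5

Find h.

First differences -4, 4; second difference 8 = 2a, so a = 4.
Expanding, the t-coefficient is −2ah = -8h; matching it to the data gives h = 0, and then k = -9.
So f(t) = 4(t + 0)² − 9.
Hence h = 0.

0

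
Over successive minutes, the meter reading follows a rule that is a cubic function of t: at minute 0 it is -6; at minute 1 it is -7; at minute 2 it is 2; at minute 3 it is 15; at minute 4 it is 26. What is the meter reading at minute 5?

29

Write the value at t as f(t).
Write f(t) = at³ + bt² + ct + d; the 5 given values yield a linear system in the 4 coefficients.
Solving, f(t) = -t³ + 8t² - 8t - 6.
Then f(5) = 29.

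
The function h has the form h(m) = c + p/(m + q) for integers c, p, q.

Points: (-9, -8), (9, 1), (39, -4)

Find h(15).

(h(m) − c)(m + q) = p for each data point; the three points give a linear system in c and q, then p follows.
Solving: c = -5, q = -3, p = 36, so h(m) = -5 + 36/(m − 3).
Then h(15) = -5 + 36/12 = -2.

-2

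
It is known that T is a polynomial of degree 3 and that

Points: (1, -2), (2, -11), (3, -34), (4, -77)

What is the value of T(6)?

Write T(t) = at³ + bt² + ct + d; the 4 given values yield a linear system in the 4 coefficients.
Solving, T(t) = -t³ - t² + t - 1.
Then T(6) = -247.

-247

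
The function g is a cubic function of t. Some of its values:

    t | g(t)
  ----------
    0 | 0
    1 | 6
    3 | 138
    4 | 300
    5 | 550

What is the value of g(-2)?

18

Write g(t) = at³ + bt² + ct + d; the 5 given values yield a linear system in the 4 coefficients.
Solving, g(t) = 3t³ + 8t² - 5t.
Then g(-2) = 18.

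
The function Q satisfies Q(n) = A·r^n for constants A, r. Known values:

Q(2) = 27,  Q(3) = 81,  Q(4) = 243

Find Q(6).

Consecutive ratio: 81/27 = 3, and 243/81 = 3, so r = 3.
Then A·3^2 = 27 gives A = 3, and Q(n) = 3·3^n.
Q(6) = 3·3^6 = 2187.

2187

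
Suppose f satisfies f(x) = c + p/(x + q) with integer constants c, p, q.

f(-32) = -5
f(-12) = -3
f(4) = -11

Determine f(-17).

-4

(f(x) − c)(x + q) = p for each data point; the three points give a linear system in c and q, then p follows.
Solving: c = -6, q = 2, p = -30, so f(x) = -6 − 30/(x + 2).
Then f(-17) = -6 − 30/(-15) = -4.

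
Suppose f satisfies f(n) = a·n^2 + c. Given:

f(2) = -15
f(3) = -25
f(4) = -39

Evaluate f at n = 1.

From f(2) = -15 and f(3) = -25: 4a + c = -15 and 9a + c = -25.
Subtracting: 5a = -10, so a = -2; then c = -15 − (-2)·4 = -7.
So f(n) = -2n² − 7, and f(1) = -9.

-9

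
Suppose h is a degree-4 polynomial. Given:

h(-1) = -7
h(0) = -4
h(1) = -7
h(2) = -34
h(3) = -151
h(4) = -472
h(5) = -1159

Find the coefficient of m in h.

-1

First differences: 3, -3, -27, -117, -321, -687. Second differences: -6, -24, -90, -204, -366. Third differences: -18, -66, -114, -162. Fourth differences: -48, -48, -48.
Level-4 differences are constant, so h has degree 4.
Fitting a degree-4 polynomial gives h(m) = -2m^4 + m³ - m² - m - 4.
The coefficient of m is -1.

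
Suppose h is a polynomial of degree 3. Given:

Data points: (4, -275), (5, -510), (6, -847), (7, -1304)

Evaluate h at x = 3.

-124

Write h(x) = ax³ + bx² + cx + d; the 4 given values yield a linear system in the 4 coefficients.
Solving, h(x) = -3x³ - 6x² + 2x + 5.
Then h(3) = -124.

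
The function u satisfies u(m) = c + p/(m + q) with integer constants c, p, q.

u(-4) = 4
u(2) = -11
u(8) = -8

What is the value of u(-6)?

(u(m) − c)(m + q) = p for each data point; the three points give a linear system in c and q, then p follows.
Solving: c = -6, q = 2, p = -20, so u(m) = -6 − 20/(m + 2).
Then u(-6) = -6 − 20/(-4) = -1.

-1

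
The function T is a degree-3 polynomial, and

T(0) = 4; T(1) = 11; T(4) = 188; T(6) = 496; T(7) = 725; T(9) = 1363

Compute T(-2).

Write T(k) = ak³ + bk² + ck + d; the 6 given values yield a linear system in the 4 coefficients.
Solving, T(k) = k³ + 8k² - 2k + 4.
Then T(-2) = 32.

32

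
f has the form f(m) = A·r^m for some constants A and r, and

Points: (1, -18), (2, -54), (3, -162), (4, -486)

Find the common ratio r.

3

Consecutive ratio: -54/(-18) = 3, and -162/(-54) = 3, so r = 3.
Then A·3^1 = -18 gives A = -6, and f(m) = -6·3^m.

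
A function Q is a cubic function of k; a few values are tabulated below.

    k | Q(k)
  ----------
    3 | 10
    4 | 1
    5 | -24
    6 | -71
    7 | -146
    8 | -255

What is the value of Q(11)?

-846

First differences: -9, -25, -47, -75, -109. Second differences: -16, -22, -28, -34. Third differences: -6, -6, -6.
Level-3 differences are constant, so Q has degree 3.
Fitting a degree-3 polynomial gives Q(k) = -k³ + 4k² + 1.
Then Q(11) = -846.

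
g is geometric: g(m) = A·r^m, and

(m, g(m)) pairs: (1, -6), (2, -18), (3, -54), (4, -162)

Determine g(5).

Consecutive ratio: -18/(-6) = 3, and -54/(-18) = 3, so r = 3.
Then A·3^1 = -6 gives A = -2, and g(m) = -2·3^m.
g(5) = -2·3^5 = -486.

-486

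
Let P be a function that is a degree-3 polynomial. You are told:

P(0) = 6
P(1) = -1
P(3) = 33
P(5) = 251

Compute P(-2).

-22

Write P(x) = ax³ + bx² + cx + d; the 4 given values yield a linear system in the 4 coefficients.
Solving, P(x) = 3x³ - 4x² - 6x + 6.
Then P(-2) = -22.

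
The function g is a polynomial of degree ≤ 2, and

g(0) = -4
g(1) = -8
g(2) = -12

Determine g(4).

Write g(k) = ak² + bk + c; the 3 given values yield a linear system in the 3 coefficients.
Solving, the leading coefficient vanishes, and g(k) = -4k - 4.
Then g(4) = -20.

-20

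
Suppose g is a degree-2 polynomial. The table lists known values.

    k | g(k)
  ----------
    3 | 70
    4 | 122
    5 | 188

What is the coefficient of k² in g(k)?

7

Write g(k) = ak² + bk + c; the 3 given values yield a linear system in the 3 coefficients.
Solving, g(k) = 7k² + 3k - 2.
The coefficient of k² is 7.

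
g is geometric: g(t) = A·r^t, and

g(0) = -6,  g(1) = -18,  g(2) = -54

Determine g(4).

-486

Consecutive ratio: -18/(-6) = 3, and -54/(-18) = 3, so r = 3.
Then A·3^0 = -6 gives A = -6, and g(t) = -6·3^t.
g(4) = -6·3^4 = -486.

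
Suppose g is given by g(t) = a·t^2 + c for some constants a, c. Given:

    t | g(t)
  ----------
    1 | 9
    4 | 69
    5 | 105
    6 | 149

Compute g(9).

From g(1) = 9 and g(4) = 69: 1a + c = 9 and 16a + c = 69.
Subtracting: 15a = 60, so a = 4; then c = 9 − 4·1 = 5.
So g(t) = 4t² + 5, and g(9) = 329.

329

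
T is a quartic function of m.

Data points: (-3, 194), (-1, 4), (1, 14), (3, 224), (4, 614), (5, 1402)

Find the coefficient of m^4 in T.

2

Write T(m) = am^4 + bm³ + cm² + dm + e; the 6 given values yield a linear system in the 5 coefficients.
Solving, T(m) = 2m^4 + 5m² + 5m + 2.
The coefficient of m^4 is 2.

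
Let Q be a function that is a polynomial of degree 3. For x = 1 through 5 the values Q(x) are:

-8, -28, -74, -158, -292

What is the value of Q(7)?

First differences: -20, -46, -84, -134. Second differences: -26, -38, -50. Third differences: -12, -12.
Level-3 differences are constant, so Q has degree 3.
Fitting a degree-3 polynomial gives Q(x) = -2x³ - x² - 3x - 2.
Then Q(7) = -758.

-758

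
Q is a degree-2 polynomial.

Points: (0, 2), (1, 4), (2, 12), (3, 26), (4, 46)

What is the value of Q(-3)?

Write Q(m) = am² + bm + c; the 5 given values yield a linear system in the 3 coefficients.
Solving, Q(m) = 3m² - m + 2.
Then Q(-3) = 32.

32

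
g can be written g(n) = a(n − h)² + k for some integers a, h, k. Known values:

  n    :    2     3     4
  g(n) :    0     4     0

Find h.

3

First differences 4, -4; second difference -8 = 2a, so a = -4.
Expanding, the n-coefficient is −2ah = 8h; matching it to the data gives h = 3, and then k = 4.
So g(n) = -4(n − 3)² + 4.
Hence h = 3.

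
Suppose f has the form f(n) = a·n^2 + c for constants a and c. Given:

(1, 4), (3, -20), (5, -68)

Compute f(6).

From f(1) = 4 and f(3) = -20: 1a + c = 4 and 9a + c = -20.
Subtracting: 8a = -24, so a = -3; then c = 4 − (-3)·1 = 7.
So f(n) = -3n² + 7, and f(6) = -101.

-101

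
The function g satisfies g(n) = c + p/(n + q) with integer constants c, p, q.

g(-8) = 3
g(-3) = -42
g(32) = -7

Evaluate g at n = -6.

(g(n) − c)(n + q) = p for each data point; the three points give a linear system in c and q, then p follows.
Solving: c = -6, q = 4, p = -36, so g(n) = -6 − 36/(n + 4).
Then g(-6) = -6 − 36/(-2) = 12.

12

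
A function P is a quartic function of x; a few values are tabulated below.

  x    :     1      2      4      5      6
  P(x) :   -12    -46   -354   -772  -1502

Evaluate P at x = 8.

Write P(x) = ax^4 + bx³ + cx² + dx + e; the 5 given values yield a linear system in the 5 coefficients.
Solving, P(x) = -x^4 - 5x² - 4x - 2.
Then P(8) = -4450.

-4450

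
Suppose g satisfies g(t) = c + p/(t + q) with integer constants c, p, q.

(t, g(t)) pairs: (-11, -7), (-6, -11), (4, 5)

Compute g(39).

-2

(g(t) − c)(t + q) = p for each data point; the three points give a linear system in c and q, then p follows.
Solving: c = -3, q = 1, p = 40, so g(t) = -3 + 40/(t + 1).
Then g(39) = -3 + 40/40 = -2.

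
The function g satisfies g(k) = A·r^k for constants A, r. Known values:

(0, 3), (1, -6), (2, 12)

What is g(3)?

-24

Consecutive ratio: -6/3 = -2, and 12/(-6) = -2, so r = -2.
Then A·(-2)^0 = 3 gives A = 3, and g(k) = 3·(-2)^k.
g(3) = 3·(-2)^3 = -24.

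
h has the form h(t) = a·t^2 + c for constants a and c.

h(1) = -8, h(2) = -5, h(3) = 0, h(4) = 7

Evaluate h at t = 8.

55

From h(1) = -8 and h(2) = -5: 1a + c = -8 and 4a + c = -5.
Subtracting: 3a = 3, so a = 1; then c = -8 − 1·1 = -9.
So h(t) = 1t² − 9, and h(8) = 55.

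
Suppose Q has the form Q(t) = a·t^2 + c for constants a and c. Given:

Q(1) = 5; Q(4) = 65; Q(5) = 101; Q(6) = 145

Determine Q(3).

37

From Q(1) = 5 and Q(4) = 65: 1a + c = 5 and 16a + c = 65.
Subtracting: 15a = 60, so a = 4; then c = 5 − 4·1 = 1.
So Q(t) = 4t² + 1, and Q(3) = 37.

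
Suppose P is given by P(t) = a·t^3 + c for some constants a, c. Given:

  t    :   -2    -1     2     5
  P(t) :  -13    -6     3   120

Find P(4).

59

From P(-2) = -13 and P(-1) = -6: -8a + c = -13 and -1a + c = -6.
Subtracting: 7a = 7, so a = 1; then c = -13 − 1·(-8) = -5.
So P(t) = 1t³ − 5, and P(4) = 59.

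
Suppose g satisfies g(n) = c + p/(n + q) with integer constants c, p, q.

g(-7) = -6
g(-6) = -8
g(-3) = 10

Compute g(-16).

(g(n) − c)(n + q) = p for each data point; the three points give a linear system in c and q, then p follows.
Solving: c = -2, q = 4, p = 12, so g(n) = -2 + 12/(n + 4).
Then g(-16) = -2 + 12/(-12) = -3.

-3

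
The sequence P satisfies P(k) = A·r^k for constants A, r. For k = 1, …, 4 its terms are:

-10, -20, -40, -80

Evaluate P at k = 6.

-320

Consecutive ratio: -20/(-10) = 2, and -40/(-20) = 2, so r = 2.
Then A·2^1 = -10 gives A = -5, and P(k) = -5·2^k.
P(6) = -5·2^6 = -320.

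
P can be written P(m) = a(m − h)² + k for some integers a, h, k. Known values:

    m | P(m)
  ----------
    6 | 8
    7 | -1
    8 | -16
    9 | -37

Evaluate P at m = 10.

-64

First differences -9, -15, -21; second difference -6 = 2a, so a = -3.
Expanding, the m-coefficient is −2ah = 6h; matching it to the data gives h = 5, and then k = 11.
So P(m) = -3(m − 5)² + 11.
P(10) = -3·5² + 11 = -64.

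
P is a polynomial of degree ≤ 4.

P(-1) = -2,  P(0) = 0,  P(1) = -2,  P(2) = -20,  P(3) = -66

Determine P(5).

First differences: 2, -2, -18, -46. Second differences: -4, -16, -28. Third differences: -12, -12.
Level-3 differences are constant, so P has degree 3.
Fitting a degree-3 polynomial gives P(t) = -2t³ - 2t² + 2t.
Then P(5) = -290.

-290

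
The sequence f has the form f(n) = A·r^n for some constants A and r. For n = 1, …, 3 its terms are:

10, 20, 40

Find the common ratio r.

Consecutive ratio: 20/10 = 2, and 40/20 = 2, so r = 2.
Then A·2^1 = 10 gives A = 5, and f(n) = 5·2^n.

2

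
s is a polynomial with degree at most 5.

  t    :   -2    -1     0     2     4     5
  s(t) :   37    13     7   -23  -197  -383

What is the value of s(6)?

Write s(t) = at^5 + bt^4 + ct³ + dt² + et + p; the 6 given values yield a linear system in the 6 coefficients.
Solving, the top 2 coefficients vanish, and s(t) = -3t³ - 3t + 7.
Then s(6) = -659.

-659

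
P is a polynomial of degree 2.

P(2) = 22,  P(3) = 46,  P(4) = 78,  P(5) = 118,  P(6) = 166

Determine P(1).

First differences: 24, 32, 40, 48. Second differences: 8, 8, 8.
Level-2 differences are constant, so P has degree 2.
Fitting a degree-2 polynomial gives P(k) = 4k² + 4k - 2.
Then P(1) = 6.

6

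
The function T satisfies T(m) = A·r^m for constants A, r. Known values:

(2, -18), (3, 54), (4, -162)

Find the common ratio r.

Consecutive ratio: 54/(-18) = -3, and -162/54 = -3, so r = -3.
Then A·(-3)^2 = -18 gives A = -2, and T(m) = -2·(-3)^m.

-3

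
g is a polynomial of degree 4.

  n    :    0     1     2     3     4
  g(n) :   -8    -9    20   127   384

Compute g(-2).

Write g(n) = an^4 + bn³ + cn² + dn + e; the 5 given values yield a linear system in the 5 coefficients.
Solving, g(n) = n^4 + 2n³ + 2n² - 6n - 8.
Then g(-2) = 12.

12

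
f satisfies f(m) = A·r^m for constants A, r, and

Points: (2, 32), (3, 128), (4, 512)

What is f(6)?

Consecutive ratio: 128/32 = 4, and 512/128 = 4, so r = 4.
Then A·4^2 = 32 gives A = 2, and f(m) = 2·4^m.
f(6) = 2·4^6 = 8192.

8192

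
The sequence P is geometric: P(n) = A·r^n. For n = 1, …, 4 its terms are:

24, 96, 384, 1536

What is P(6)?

Consecutive ratio: 96/24 = 4, and 384/96 = 4, so r = 4.
Then A·4^1 = 24 gives A = 6, and P(n) = 6·4^n.
P(6) = 6·4^6 = 24576.

24576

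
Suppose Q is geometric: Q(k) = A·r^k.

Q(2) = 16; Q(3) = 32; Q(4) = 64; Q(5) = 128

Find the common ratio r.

2

Consecutive ratio: 32/16 = 2, and 64/32 = 2, so r = 2.
Then A·2^2 = 16 gives A = 4, and Q(k) = 4·2^k.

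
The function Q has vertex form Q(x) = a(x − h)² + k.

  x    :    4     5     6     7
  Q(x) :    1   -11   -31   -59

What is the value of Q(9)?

First differences -12, -20, -28; second difference -8 = 2a, so a = -4.
Expanding, the x-coefficient is −2ah = 8h; matching it to the data gives h = 3, and then k = 5.
So Q(x) = -4(x − 3)² + 5.
Q(9) = -4·6² + 5 = -139.

-139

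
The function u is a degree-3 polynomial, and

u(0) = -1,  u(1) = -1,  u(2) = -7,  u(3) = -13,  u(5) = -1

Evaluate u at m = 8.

Write u(m) = am³ + bm² + cm + d; the 5 given values yield a linear system in the 4 coefficients.
Solving, u(m) = m³ - 6m² + 5m - 1.
Then u(8) = 167.

167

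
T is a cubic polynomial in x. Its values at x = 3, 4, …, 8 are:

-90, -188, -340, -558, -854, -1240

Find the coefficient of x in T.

-3

Write T(x) = ax³ + bx² + cx + d; the 6 given values yield a linear system in the 4 coefficients.
Solving, T(x) = -2x³ - 3x² - 3x.
The coefficient of x is -3.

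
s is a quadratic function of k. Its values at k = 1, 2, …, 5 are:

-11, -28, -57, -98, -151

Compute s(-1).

First differences: -17, -29, -41, -53. Second differences: -12, -12, -12.
Level-2 differences are constant, so s has degree 2.
Fitting a degree-2 polynomial gives s(k) = -6k² + k - 6.
Then s(-1) = -13.

-13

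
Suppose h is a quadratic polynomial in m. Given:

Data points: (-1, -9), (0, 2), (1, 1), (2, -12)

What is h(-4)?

First differences: 11, -1, -13. Second differences: -12, -12.
Level-2 differences are constant, so h has degree 2.
Fitting a degree-2 polynomial gives h(m) = -6m² + 5m + 2.
Then h(-4) = -114.

-114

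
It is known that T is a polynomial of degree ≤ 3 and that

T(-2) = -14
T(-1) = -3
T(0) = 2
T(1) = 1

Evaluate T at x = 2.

-6

First differences: 11, 5, -1. Second differences: -6, -6.
Level-2 differences are constant, so T has degree 2.
Fitting a degree-2 polynomial gives T(x) = -3x² + 2x + 2.
Then T(2) = -6.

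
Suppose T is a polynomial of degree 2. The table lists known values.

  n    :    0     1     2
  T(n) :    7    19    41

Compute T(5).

167

Write T(n) = an² + bn + c; the 3 given values yield a linear system in the 3 coefficients.
Solving, T(n) = 5n² + 7n + 7.
Then T(5) = 167.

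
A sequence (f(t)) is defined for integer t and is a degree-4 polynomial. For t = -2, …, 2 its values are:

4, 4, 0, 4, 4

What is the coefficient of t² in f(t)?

5

Write f(t) = at^4 + bt³ + ct² + dt + e; the 5 given values yield a linear system in the 5 coefficients.
Solving, f(t) = -t^4 + 5t².
The coefficient of t² is 5.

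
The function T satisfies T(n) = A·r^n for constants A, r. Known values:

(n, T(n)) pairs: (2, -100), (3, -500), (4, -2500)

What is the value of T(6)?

Consecutive ratio: -500/(-100) = 5, and -2500/(-500) = 5, so r = 5.
Then A·5^2 = -100 gives A = -4, and T(n) = -4·5^n.
T(6) = -4·5^6 = -62500.

-62500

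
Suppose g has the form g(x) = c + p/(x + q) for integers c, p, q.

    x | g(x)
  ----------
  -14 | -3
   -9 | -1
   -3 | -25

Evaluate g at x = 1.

-9

(g(x) − c)(x + q) = p for each data point; the three points give a linear system in c and q, then p follows.
Solving: c = -5, q = 4, p = -20, so g(x) = -5 − 20/(x + 4).
Then g(1) = -5 − 20/5 = -9.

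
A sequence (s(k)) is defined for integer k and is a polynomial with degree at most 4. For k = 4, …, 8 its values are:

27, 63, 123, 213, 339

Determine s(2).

3

Write s(k) = ak^4 + bk³ + ck² + dk + e; the 5 given values yield a linear system in the 5 coefficients.
Solving, the leading coefficient vanishes, and s(k) = k³ - 3k² + 2k + 3.
Then s(2) = 3.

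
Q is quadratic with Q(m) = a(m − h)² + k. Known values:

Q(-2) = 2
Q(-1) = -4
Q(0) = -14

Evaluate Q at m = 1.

-28

First differences -6, -10; second difference -4 = 2a, so a = -2.
Expanding, the m-coefficient is −2ah = 4h; matching it to the data gives h = -3, and then k = 4.
So Q(m) = -2(m + 3)² + 4.
Q(1) = -2·4² + 4 = -28.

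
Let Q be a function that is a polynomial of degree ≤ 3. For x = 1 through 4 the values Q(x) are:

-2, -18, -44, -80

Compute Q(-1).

Write Q(x) = ax³ + bx² + cx + d; the 4 given values yield a linear system in the 4 coefficients.
Solving, the leading coefficient vanishes, and Q(x) = -5x² - x + 4.
Then Q(-1) = 0.

0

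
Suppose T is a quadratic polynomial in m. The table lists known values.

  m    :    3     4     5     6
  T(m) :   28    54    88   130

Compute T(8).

238

First differences: 26, 34, 42. Second differences: 8, 8.
Level-2 differences are constant, so T has degree 2.
Fitting a degree-2 polynomial gives T(m) = 4m² - 2m - 2.
Then T(8) = 238.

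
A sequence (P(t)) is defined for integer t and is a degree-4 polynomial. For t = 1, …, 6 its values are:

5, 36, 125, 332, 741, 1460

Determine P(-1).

-3

Write P(t) = at^4 + bt³ + ct² + dt + e; the 6 given values yield a linear system in the 5 coefficients.
Solving, P(t) = t^4 + 4t² + 4t - 4.
Then P(-1) = -3.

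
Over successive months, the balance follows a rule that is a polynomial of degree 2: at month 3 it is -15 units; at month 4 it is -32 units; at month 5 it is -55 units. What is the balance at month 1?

1

Write the value at m as h(m).
Write h(m) = am² + bm + c; the 3 given values yield a linear system in the 3 coefficients.
Solving, h(m) = -3m² + 4m.
Then h(1) = 1.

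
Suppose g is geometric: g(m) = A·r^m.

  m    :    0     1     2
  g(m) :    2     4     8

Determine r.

2

Consecutive ratio: 4/2 = 2, and 8/4 = 2, so r = 2.
Then A·2^0 = 2 gives A = 2, and g(m) = 2·2^m.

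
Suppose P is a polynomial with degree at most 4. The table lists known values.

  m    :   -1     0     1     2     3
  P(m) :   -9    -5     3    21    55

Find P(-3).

Write P(m) = am^4 + bm³ + cm² + dm + e; the 5 given values yield a linear system in the 5 coefficients.
Solving, the leading coefficient vanishes, and P(m) = m³ + 2m² + 5m - 5.
Then P(-3) = -29.

-29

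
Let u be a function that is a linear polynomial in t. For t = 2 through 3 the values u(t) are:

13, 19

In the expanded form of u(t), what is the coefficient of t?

Write u(t) = at + b; the 2 given values yield a linear system in the 2 coefficients.
Solving, u(t) = 6t + 1.
The coefficient of t is 6.

6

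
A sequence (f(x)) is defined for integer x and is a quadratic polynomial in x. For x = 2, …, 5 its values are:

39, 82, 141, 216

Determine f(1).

First differences: 43, 59, 75. Second differences: 16, 16.
Level-2 differences are constant, so f has degree 2.
Fitting a degree-2 polynomial gives f(x) = 8x² + 3x + 1.
Then f(1) = 12.

12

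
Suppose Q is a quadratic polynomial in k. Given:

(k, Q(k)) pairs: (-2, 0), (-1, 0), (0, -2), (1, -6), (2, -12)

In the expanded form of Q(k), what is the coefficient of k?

-3

First differences: 0, -2, -4, -6. Second differences: -2, -2, -2.
Level-2 differences are constant, so Q has degree 2.
Fitting a degree-2 polynomial gives Q(k) = -k² - 3k - 2.
The coefficient of k is -3.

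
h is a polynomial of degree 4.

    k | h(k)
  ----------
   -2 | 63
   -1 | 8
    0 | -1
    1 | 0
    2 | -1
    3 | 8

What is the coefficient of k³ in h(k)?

-4

First differences: -55, -9, 1, -1, 9. Second differences: 46, 10, -2, 10. Third differences: -36, -12, 12. Fourth differences: 24, 24.
Level-4 differences are constant, so h has degree 4.
Fitting a degree-4 polynomial gives h(k) = k^4 - 4k³ + 4k² - 1.
The coefficient of k³ is -4.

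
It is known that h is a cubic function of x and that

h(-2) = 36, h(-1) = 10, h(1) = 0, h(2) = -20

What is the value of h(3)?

-74

Write h(x) = ax³ + bx² + cx + d; the 4 given values yield a linear system in the 4 coefficients.
Solving, h(x) = -3x³ + x² - 2x + 4.
Then h(3) = -74.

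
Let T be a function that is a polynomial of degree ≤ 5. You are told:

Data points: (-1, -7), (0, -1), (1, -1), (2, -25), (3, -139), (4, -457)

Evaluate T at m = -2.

-49

First differences: 6, 0, -24, -114, -318. Second differences: -6, -24, -90, -204. Third differences: -18, -66, -114. Fourth differences: -48, -48.
Level-4 differences are constant, so T has degree 4.
Fitting a degree-4 polynomial gives T(m) = -2m^4 + m³ - m² + 2m - 1.
Then T(-2) = -49.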